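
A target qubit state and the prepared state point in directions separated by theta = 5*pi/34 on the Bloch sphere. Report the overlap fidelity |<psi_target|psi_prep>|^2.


For states separated by angle theta on Bloch sphere:
F = cos^2(theta/2)
theta = 5*pi/34 = 0.4620
theta/2 = 0.2310
cos(theta/2) = 0.9734
F = 0.9476

0.9476


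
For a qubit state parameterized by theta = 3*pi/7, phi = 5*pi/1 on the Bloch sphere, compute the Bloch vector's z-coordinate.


theta = 1.3464, phi = 15.7080
r_z = cos(theta) = 0.2225

0.2225


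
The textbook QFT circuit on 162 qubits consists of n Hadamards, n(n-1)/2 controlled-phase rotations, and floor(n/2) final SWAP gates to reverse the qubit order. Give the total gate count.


Hadamard gates: 162
Controlled rotations: n*(n-1)/2 = 162*161/2 = 13041
SWAP gates: floor(n/2) = floor(162/2) = 81
Total = 162 + 13041 + 81
= 13284

13284


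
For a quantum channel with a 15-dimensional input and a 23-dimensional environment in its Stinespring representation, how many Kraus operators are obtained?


Tracing out the environment in an orthonormal basis {|i>_E} gives Kraus operators K_i = <i|_E U |0>_E.
Number of Kraus operators = dim(H_env) = d_env
= 23

23


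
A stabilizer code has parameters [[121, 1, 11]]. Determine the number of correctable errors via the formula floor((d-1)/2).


Code parameters: [[121, 1, 11]], distance d = 11.
Number of correctable errors = floor((d-1)/2)
= floor((11 - 1)/2)
= floor(10/2)
= 5

5


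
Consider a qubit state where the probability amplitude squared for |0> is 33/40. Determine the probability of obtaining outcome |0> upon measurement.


|alpha|^2 = 33/40 = 0.8250
|beta|^2 = 1 - 33/40 = 7/40 = 0.1750
P(|0>) = |alpha|^2 = 0.8250

0.8250


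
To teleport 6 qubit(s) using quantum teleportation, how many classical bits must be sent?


Quantum teleportation requires 2 classical bits per qubit teleported.
6 qubit(s) -> 2 * 6 = 12 classical bits

12


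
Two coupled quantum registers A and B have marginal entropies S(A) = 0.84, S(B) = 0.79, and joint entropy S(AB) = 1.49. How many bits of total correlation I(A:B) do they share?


I(A:B) = S(A) + S(B) - S(AB)
= 0.84 + 0.79 - 1.49
= 0.1400

0.1400


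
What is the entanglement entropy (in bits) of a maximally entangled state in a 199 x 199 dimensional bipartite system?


For a maximally entangled state in d x d:
S = log2(d) = log2(199)
= 7.6366

7.6366


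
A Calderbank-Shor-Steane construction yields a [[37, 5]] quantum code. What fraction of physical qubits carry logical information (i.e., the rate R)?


Code rate R = k/n
= 5/37
= 0.1351

0.1351


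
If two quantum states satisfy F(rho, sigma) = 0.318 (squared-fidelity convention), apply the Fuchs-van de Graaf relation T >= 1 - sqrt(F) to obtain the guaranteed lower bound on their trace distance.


Fuchs-van de Graaf (squared-fidelity convention): 1 - sqrt(F) <= T <= sqrt(1 - F).
Lower bound: T >= 1 - sqrt(F)
sqrt(F) = sqrt(0.318) = 0.5639
T >= 1 - 0.5639
T >= 0.4361

0.4361


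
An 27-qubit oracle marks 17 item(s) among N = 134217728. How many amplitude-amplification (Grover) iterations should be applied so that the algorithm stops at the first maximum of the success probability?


After j Grover iterations the success probability is P(j) = sin^2((2j+1)*theta), where sin(theta) = sqrt(k/N).
N = 2^27 = 134217728, k = 17
sin(theta) = sqrt(k/N) = 0.00035589306
theta = arcsin(sqrt(k/N)) = 0.0003558930675 rad
P(j) reaches its first maximum when (2j+1)*theta is as close as possible to pi/2, i.e. j = round(pi/(4*theta) - 1/2).
pi/(4*theta) - 1/2 = 2206.3375
(For comparison, the common estimate pi/4 * sqrt(N/k) = 2206.8375; the exact maximiser is used here.)
Optimal iterations = 2206

2206


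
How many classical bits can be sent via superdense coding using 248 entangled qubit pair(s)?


Superdense coding allows 2 classical bits per shared entangled pair.
248 pair(s) -> 2 * 248 = 496 classical bits

496


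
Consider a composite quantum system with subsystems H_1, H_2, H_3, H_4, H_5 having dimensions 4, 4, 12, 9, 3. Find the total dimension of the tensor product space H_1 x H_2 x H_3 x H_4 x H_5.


dim(H_1 x H_2 x H_3 x H_4 x H_5) = 4 * 4 * 12 * 9 * 3
= 16 * 12 * 9 * 3
= 192 * 9 * 3
= 1728 * 3
= 5184

5184


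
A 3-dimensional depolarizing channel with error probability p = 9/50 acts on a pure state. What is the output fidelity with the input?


F = (1-p) + p/d
= (1 - 0.1800) + 0.1800/3
= 0.8200 + 0.0600
= 0.8800

0.8800


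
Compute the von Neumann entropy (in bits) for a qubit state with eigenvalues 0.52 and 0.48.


S = -p*log2(p) - (1-p)*log2(1-p)
p = 0.5200, 1-p = 0.4800
= -0.5200 * log2(0.5200) - 0.4800 * log2(0.4800)
= -(-0.4906) - (-0.5083)
= 0.9988

0.9988


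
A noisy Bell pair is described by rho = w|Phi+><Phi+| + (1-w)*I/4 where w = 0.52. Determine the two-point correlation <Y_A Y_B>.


|Phi+> = (|00> + |11>)/sqrt(2)
For the pure Bell state, <Y_A Y_B> = -1 (Bell-state Pauli correlator).
The maximally-mixed part I/4 has tr(I/4 * P tensor P) = 0 for any traceless Pauli P.
So <Y_A Y_B>_rho = w * (-1) + (1 - w) * 0
= 0.52 * (-1)
= -0.5200

-0.5200


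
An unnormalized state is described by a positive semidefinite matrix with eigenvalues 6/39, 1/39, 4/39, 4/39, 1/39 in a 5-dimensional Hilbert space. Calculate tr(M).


tr(M) = sum of eigenvalues
= 6/39 + 1/39 + 4/39 + 4/39 + 1/39
= 16/39
= 0.4103

0.4103


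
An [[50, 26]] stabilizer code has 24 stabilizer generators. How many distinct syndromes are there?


Each stabilizer generator gives a binary (+1 or -1) measurement outcome.
With 24 independent generators:
Total syndromes = 2^24
= 16777216

16777216


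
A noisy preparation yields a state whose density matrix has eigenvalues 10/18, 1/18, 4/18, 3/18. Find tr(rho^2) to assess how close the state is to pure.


tr(rho^2) = sum of eigenvalues squared
= (10/18)^2 + (1/18)^2 + (4/18)^2 + (3/18)^2
= (100 + 1 + 16 + 9) / 324
= 126/324
= 0.3889

0.3889


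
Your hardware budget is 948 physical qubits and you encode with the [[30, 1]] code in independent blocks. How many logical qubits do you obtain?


Each code block uses 30 physical qubits for 1 logical qubit(s).
Number of complete blocks = floor(948 / 30) = 31
Logical qubits = 31 * 1
= 31

31


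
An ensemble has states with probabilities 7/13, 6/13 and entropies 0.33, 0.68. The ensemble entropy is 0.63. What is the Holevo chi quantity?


chi = S(rho) - sum_i p_i * S(rho_i)
Weighted entropy = 7/13 * 0.33 + 6/13 * 0.68
= 0.4915
chi = 0.63 - 0.4915
= 0.1385

0.1385


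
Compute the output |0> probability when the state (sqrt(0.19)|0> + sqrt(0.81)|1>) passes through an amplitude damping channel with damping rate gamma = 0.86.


For amplitude damping with parameter gamma on state sqrt(a)|0> + sqrt(b)|1>:
alpha^2 = 0.19, beta^2 = 0.81
P(|0>) = alpha^2 + gamma * beta^2
= 0.19 + 0.86 * 0.81
= 0.19 + 0.6966
= 0.8866

0.8866


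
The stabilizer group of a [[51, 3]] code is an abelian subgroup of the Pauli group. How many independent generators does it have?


For an [[n,k]] stabilizer code:
Number of stabilizer generators = n - k
= 51 - 3
= 48

48


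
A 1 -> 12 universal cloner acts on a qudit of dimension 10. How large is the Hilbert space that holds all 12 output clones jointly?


Output space = H^(tensor 12) where dim(H) = 10
dim = 10^12
= 100 (after 2 factors)
= 1000 (after 3 factors)
= 10000 (after 4 factors)
= 100000 (after 5 factors)
= 1000000 (after 6 factors)
= 10000000 (after 7 factors)
= 100000000 (after 8 factors)
= 1000000000 (after 9 factors)
= 10000000000 (after 10 factors)
= 100000000000 (after 11 factors)
= 1000000000000 (after 12 factors)
= 1000000000000

1000000000000


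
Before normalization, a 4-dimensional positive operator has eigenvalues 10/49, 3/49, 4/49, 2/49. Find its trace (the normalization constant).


tr(M) = sum of eigenvalues
= 10/49 + 3/49 + 4/49 + 2/49
= 19/49
= 0.3878

0.3878


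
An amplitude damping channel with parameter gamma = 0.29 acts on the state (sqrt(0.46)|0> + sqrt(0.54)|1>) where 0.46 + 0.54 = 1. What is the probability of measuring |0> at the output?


For amplitude damping with parameter gamma on state sqrt(a)|0> + sqrt(b)|1>:
alpha^2 = 0.46, beta^2 = 0.54
P(|0>) = alpha^2 + gamma * beta^2
= 0.46 + 0.29 * 0.54
= 0.46 + 0.1566
= 0.6166

0.6166


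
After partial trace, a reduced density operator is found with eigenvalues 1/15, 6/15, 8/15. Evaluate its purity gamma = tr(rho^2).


tr(rho^2) = sum of eigenvalues squared
= (1/15)^2 + (6/15)^2 + (8/15)^2
= (1 + 36 + 64) / 225
= 101/225
= 0.4489

0.4489


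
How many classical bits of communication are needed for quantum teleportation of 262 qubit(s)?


Quantum teleportation requires 2 classical bits per qubit teleported.
262 qubit(s) -> 2 * 262 = 524 classical bits

524


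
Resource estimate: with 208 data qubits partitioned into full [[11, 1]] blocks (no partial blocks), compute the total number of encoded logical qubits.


Each code block uses 11 physical qubits for 1 logical qubit(s).
Number of complete blocks = floor(208 / 11) = 18
Logical qubits = 18 * 1
= 18

18


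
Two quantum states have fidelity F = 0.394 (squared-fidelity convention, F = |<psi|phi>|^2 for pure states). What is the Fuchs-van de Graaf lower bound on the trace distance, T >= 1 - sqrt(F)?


Fuchs-van de Graaf (squared-fidelity convention): 1 - sqrt(F) <= T <= sqrt(1 - F).
Lower bound: T >= 1 - sqrt(F)
sqrt(F) = sqrt(0.394) = 0.6277
T >= 1 - 0.6277
T >= 0.3723

0.3723


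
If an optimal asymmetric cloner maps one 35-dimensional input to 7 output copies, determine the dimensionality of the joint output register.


Output space = H^(tensor 7) where dim(H) = 35
dim = 35^7
= 1225 (after 2 factors)
= 42875 (after 3 factors)
= 1500625 (after 4 factors)
= 52521875 (after 5 factors)
= 1838265625 (after 6 factors)
= 64339296875 (after 7 factors)
= 64339296875

64339296875


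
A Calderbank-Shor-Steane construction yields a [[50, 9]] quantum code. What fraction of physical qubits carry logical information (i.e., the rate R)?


Code rate R = k/n
= 9/50
= 0.1800

0.1800


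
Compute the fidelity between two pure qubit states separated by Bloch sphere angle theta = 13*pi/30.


For states separated by angle theta on Bloch sphere:
F = cos^2(theta/2)
theta = 13*pi/30 = 1.3614
theta/2 = 0.6807
cos(theta/2) = 0.7771
F = 0.6040

0.6040


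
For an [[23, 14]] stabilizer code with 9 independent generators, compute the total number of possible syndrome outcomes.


Each stabilizer generator gives a binary (+1 or -1) measurement outcome.
With 9 independent generators:
Total syndromes = 2^9
= 512

512


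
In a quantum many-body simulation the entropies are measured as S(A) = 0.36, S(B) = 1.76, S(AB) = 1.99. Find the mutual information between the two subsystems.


I(A:B) = S(A) + S(B) - S(AB)
= 0.36 + 1.76 - 1.99
= 0.1300

0.1300


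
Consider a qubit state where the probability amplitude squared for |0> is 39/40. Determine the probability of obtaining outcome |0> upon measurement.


|alpha|^2 = 39/40 = 0.9750
|beta|^2 = 1 - 39/40 = 1/40 = 0.0250
P(|0>) = |alpha|^2 = 0.9750

0.9750


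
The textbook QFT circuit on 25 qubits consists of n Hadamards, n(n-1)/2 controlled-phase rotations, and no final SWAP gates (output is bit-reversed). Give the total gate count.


Hadamard gates: 25
Controlled rotations: n*(n-1)/2 = 25*24/2 = 300
SWAP gates: 0 (omitted)
Total = 25 + 300
= 325

325


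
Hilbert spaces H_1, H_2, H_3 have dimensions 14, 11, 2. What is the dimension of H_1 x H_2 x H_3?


dim(H_1 x H_2 x H_3) = 14 * 11 * 2
= 154 * 2
= 308

308


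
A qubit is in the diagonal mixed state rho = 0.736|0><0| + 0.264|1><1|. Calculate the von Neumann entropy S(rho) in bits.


S = -p*log2(p) - (1-p)*log2(1-p)
p = 0.7360, 1-p = 0.2640
= -0.7360 * log2(0.7360) - 0.2640 * log2(0.2640)
= -(-0.3255) - (-0.5072)
= 0.8327

0.8327


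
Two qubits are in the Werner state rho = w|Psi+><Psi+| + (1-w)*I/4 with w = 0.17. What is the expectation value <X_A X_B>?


|Psi+> = (|01> + |10>)/sqrt(2)
For the pure Bell state, <X_A X_B> = +1 (Bell-state Pauli correlator).
The maximally-mixed part I/4 has tr(I/4 * P tensor P) = 0 for any traceless Pauli P.
So <X_A X_B>_rho = w * (+1) + (1 - w) * 0
= 0.17 * (+1)
= 0.1700

0.1700


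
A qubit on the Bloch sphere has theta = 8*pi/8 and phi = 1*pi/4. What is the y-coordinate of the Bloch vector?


theta = 3.1416, phi = 0.7854
r_y = sin(theta)*sin(phi) = 0.0000 * 0.7071
r_y = 0.0000

0.0000


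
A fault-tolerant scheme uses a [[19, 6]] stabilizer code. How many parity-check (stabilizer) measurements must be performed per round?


For an [[n,k]] stabilizer code:
Number of stabilizer generators = n - k
= 19 - 6
= 13

13


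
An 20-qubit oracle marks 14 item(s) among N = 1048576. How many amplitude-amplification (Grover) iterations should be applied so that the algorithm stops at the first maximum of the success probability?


After j Grover iterations the success probability is P(j) = sin^2((2j+1)*theta), where sin(theta) = sqrt(k/N).
N = 2^20 = 1048576, k = 14
sin(theta) = sqrt(k/N) = 0.003653962292
theta = arcsin(sqrt(k/N)) = 0.003653970423 rad
P(j) reaches its first maximum when (2j+1)*theta is as close as possible to pi/2, i.e. j = round(pi/(4*theta) - 1/2).
pi/(4*theta) - 1/2 = 214.4438
(For comparison, the common estimate pi/4 * sqrt(N/k) = 214.9442; the exact maximiser is used here.)
Optimal iterations = 214

214


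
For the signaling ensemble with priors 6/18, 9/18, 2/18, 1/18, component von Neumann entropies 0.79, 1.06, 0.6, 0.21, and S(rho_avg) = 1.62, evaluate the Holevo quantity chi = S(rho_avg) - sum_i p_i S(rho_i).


chi = S(rho) - sum_i p_i * S(rho_i)
Weighted entropy = 6/18 * 0.79 + 9/18 * 1.06 + 2/18 * 0.6 + 1/18 * 0.21
= 0.8717
chi = 1.62 - 0.8717
= 0.7483

0.7483


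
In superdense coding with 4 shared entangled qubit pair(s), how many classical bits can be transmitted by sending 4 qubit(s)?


Superdense coding allows 2 classical bits per shared entangled pair.
4 pair(s) -> 2 * 4 = 8 classical bits

8


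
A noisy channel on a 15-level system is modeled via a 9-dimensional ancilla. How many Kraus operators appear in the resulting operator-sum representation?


Tracing out the environment in an orthonormal basis {|i>_E} gives Kraus operators K_i = <i|_E U |0>_E.
Number of Kraus operators = dim(H_env) = d_env
= 9

9


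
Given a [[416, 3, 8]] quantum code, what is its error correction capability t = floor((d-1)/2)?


Code parameters: [[416, 3, 8]], distance d = 8.
Number of correctable errors = floor((d-1)/2)
= floor((8 - 1)/2)
= floor(7/2)
= 3

3


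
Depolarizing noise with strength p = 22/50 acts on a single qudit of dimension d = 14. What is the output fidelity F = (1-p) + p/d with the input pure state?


F = (1-p) + p/d
= (1 - 0.4400) + 0.4400/14
= 0.5600 + 0.0314
= 0.5914

0.5914


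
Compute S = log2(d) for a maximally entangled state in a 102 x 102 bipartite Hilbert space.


For a maximally entangled state in d x d:
S = log2(d) = log2(102)
= 6.6724

6.6724


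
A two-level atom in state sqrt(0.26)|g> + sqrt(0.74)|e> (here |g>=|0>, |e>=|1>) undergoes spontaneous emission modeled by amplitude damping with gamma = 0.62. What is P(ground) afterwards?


For amplitude damping with parameter gamma on state sqrt(a)|0> + sqrt(b)|1>:
alpha^2 = 0.26, beta^2 = 0.74
P(|0>) = alpha^2 + gamma * beta^2
= 0.26 + 0.62 * 0.74
= 0.26 + 0.4588
= 0.7188

0.7188


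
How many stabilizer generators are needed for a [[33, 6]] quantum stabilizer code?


For an [[n,k]] stabilizer code:
Number of stabilizer generators = n - k
= 33 - 6
= 27

27


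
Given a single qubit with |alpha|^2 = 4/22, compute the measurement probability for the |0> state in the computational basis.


|alpha|^2 = 4/22 = 0.1818
|beta|^2 = 1 - 4/22 = 18/22 = 0.8182
P(|0>) = |alpha|^2 = 0.1818

0.1818


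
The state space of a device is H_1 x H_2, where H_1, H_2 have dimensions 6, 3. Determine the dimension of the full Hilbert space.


dim(H_1 x H_2) = 6 * 3
= 18

18


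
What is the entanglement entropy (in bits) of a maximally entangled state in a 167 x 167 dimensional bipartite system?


For a maximally entangled state in d x d:
S = log2(d) = log2(167)
= 7.3837

7.3837


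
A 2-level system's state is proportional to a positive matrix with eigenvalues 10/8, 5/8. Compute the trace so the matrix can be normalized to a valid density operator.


tr(M) = sum of eigenvalues
= 10/8 + 5/8
= 15/8
= 1.8750

1.8750


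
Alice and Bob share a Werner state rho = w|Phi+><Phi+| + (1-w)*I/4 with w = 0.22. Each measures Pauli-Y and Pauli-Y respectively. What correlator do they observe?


|Phi+> = (|00> + |11>)/sqrt(2)
For the pure Bell state, <Y_A Y_B> = -1 (Bell-state Pauli correlator).
The maximally-mixed part I/4 has tr(I/4 * P tensor P) = 0 for any traceless Pauli P.
So <Y_A Y_B>_rho = w * (-1) + (1 - w) * 0
= 0.22 * (-1)
= -0.2200

-0.2200


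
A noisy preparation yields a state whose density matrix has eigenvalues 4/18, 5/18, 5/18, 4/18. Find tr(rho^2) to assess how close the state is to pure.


tr(rho^2) = sum of eigenvalues squared
= (4/18)^2 + (5/18)^2 + (5/18)^2 + (4/18)^2
= (16 + 25 + 25 + 16) / 324
= 82/324
= 0.2531

0.2531


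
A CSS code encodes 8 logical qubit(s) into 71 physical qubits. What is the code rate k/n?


Code rate R = k/n
= 8/71
= 0.1127

0.1127


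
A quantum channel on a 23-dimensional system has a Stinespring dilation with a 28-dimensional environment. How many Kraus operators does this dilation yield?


Tracing out the environment in an orthonormal basis {|i>_E} gives Kraus operators K_i = <i|_E U |0>_E.
Number of Kraus operators = dim(H_env) = d_env
= 28

28


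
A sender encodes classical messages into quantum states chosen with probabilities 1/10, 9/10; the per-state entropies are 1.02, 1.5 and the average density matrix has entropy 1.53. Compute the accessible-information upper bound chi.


chi = S(rho) - sum_i p_i * S(rho_i)
Weighted entropy = 1/10 * 1.02 + 9/10 * 1.5
= 1.4520
chi = 1.53 - 1.4520
= 0.0780

0.0780


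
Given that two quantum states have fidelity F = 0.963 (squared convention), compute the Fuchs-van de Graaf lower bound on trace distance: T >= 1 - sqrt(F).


Fuchs-van de Graaf (squared-fidelity convention): 1 - sqrt(F) <= T <= sqrt(1 - F).
Lower bound: T >= 1 - sqrt(F)
sqrt(F) = sqrt(0.963) = 0.9813
T >= 1 - 0.9813
T >= 0.0187

0.0187


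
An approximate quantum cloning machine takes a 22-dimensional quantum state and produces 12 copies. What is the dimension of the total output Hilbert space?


Output space = H^(tensor 12) where dim(H) = 22
dim = 22^12
= 484 (after 2 factors)
= 10648 (after 3 factors)
= 234256 (after 4 factors)
= 5153632 (after 5 factors)
= 113379904 (after 6 factors)
= 2494357888 (after 7 factors)
= 54875873536 (after 8 factors)
= 1207269217792 (after 9 factors)
= 26559922791424 (after 10 factors)
= 584318301411328 (after 11 factors)
= 12855002631049216 (after 12 factors)
= 12855002631049216

12855002631049216


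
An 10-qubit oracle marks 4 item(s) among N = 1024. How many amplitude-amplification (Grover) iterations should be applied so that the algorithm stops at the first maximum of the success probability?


After j Grover iterations the success probability is P(j) = sin^2((2j+1)*theta), where sin(theta) = sqrt(k/N).
N = 2^10 = 1024, k = 4
sin(theta) = sqrt(k/N) = 0.0625
theta = arcsin(sqrt(k/N)) = 0.0625407618 rad
P(j) reaches its first maximum when (2j+1)*theta is as close as possible to pi/2, i.e. j = round(pi/(4*theta) - 1/2).
pi/(4*theta) - 1/2 = 12.0582
(For comparison, the common estimate pi/4 * sqrt(N/k) = 12.5664; the exact maximiser is used here.)
Optimal iterations = 12

12


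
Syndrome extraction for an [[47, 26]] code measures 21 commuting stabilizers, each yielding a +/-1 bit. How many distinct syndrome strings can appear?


Each stabilizer generator gives a binary (+1 or -1) measurement outcome.
With 21 independent generators:
Total syndromes = 2^21
= 2097152

2097152


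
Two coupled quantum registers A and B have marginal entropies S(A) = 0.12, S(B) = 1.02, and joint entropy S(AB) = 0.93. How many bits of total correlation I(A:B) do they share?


I(A:B) = S(A) + S(B) - S(AB)
= 0.12 + 1.02 - 0.93
= 0.2100

0.2100


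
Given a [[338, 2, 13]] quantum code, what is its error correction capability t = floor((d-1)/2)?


Code parameters: [[338, 2, 13]], distance d = 13.
Number of correctable errors = floor((d-1)/2)
= floor((13 - 1)/2)
= floor(12/2)
= 6

6


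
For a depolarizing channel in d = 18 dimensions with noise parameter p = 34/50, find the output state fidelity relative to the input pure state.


F = (1-p) + p/d
= (1 - 0.6800) + 0.6800/18
= 0.3200 + 0.0378
= 0.3578

0.3578


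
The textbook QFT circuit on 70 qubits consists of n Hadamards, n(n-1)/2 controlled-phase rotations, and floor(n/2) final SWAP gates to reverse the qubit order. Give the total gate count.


Hadamard gates: 70
Controlled rotations: n*(n-1)/2 = 70*69/2 = 2415
SWAP gates: floor(n/2) = floor(70/2) = 35
Total = 70 + 2415 + 35
= 2520

2520


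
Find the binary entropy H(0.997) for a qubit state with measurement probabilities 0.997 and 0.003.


S = -p*log2(p) - (1-p)*log2(1-p)
p = 0.9970, 1-p = 0.0030
= -0.9970 * log2(0.9970) - 0.0030 * log2(0.0030)
= -(-0.0043) - (-0.0251)
= 0.0295

0.0295


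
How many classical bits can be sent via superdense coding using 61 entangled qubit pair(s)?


Superdense coding allows 2 classical bits per shared entangled pair.
61 pair(s) -> 2 * 61 = 122 classical bits

122


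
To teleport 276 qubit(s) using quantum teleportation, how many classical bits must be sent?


Quantum teleportation requires 2 classical bits per qubit teleported.
276 qubit(s) -> 2 * 276 = 552 classical bits

552


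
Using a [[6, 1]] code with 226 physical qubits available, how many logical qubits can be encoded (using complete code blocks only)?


Each code block uses 6 physical qubits for 1 logical qubit(s).
Number of complete blocks = floor(226 / 6) = 37
Logical qubits = 37 * 1
= 37

37


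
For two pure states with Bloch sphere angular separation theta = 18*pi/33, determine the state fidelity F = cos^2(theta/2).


For states separated by angle theta on Bloch sphere:
F = cos^2(theta/2)
theta = 18*pi/33 = 1.7136
theta/2 = 0.8568
cos(theta/2) = 0.6549
F = 0.4288

0.4288


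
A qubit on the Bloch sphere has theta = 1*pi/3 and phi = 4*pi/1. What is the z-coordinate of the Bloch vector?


theta = 1.0472, phi = 12.5664
r_z = cos(theta) = 0.5000

0.5000


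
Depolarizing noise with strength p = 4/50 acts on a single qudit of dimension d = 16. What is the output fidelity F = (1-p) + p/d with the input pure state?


F = (1-p) + p/d
= (1 - 0.0800) + 0.0800/16
= 0.9200 + 0.0050
= 0.9250

0.9250


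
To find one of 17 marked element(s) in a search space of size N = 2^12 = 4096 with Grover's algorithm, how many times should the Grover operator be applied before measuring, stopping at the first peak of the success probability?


After j Grover iterations the success probability is P(j) = sin^2((2j+1)*theta), where sin(theta) = sqrt(k/N).
N = 2^12 = 4096, k = 17
sin(theta) = sqrt(k/N) = 0.0644235254
theta = arcsin(sqrt(k/N)) = 0.06446817264 rad
P(j) reaches its first maximum when (2j+1)*theta is as close as possible to pi/2, i.e. j = round(pi/(4*theta) - 1/2).
pi/(4*theta) - 1/2 = 11.6827
(For comparison, the common estimate pi/4 * sqrt(N/k) = 12.1912; the exact maximiser is used here.)
Optimal iterations = 12

12


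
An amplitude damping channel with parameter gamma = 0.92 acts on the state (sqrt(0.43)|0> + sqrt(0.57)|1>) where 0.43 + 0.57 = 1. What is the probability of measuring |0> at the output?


For amplitude damping with parameter gamma on state sqrt(a)|0> + sqrt(b)|1>:
alpha^2 = 0.43, beta^2 = 0.57
P(|0>) = alpha^2 + gamma * beta^2
= 0.43 + 0.92 * 0.57
= 0.43 + 0.5244
= 0.9544

0.9544


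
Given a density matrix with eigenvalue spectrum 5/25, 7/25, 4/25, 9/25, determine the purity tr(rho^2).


tr(rho^2) = sum of eigenvalues squared
= (5/25)^2 + (7/25)^2 + (4/25)^2 + (9/25)^2
= (25 + 49 + 16 + 81) / 625
= 171/625
= 0.2736

0.2736


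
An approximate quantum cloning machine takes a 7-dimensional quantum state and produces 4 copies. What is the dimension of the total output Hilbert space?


Output space = H^(tensor 4) where dim(H) = 7
dim = 7^4
= 49 (after 2 factors)
= 343 (after 3 factors)
= 2401 (after 4 factors)
= 2401

2401


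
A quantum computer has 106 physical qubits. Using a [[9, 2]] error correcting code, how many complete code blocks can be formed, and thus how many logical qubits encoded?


Each code block uses 9 physical qubits for 2 logical qubit(s).
Number of complete blocks = floor(106 / 9) = 11
Logical qubits = 11 * 2
= 22

22


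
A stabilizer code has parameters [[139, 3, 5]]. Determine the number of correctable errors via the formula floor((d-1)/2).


Code parameters: [[139, 3, 5]], distance d = 5.
Number of correctable errors = floor((d-1)/2)
= floor((5 - 1)/2)
= floor(4/2)
= 2

2


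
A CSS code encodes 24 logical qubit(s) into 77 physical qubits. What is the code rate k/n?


Code rate R = k/n
= 24/77
= 0.3117

0.3117


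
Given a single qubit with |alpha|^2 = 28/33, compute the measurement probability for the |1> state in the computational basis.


|alpha|^2 = 28/33 = 0.8485
|beta|^2 = 1 - 28/33 = 5/33 = 0.1515
P(|1>) = |beta|^2 = 0.1515

0.1515


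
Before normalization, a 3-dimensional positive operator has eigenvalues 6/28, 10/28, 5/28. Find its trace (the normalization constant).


tr(M) = sum of eigenvalues
= 6/28 + 10/28 + 5/28
= 21/28
= 0.7500

0.7500


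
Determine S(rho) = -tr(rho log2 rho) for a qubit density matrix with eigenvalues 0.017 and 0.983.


S = -p*log2(p) - (1-p)*log2(1-p)
p = 0.0170, 1-p = 0.9830
= -0.0170 * log2(0.0170) - 0.9830 * log2(0.9830)
= -(-0.0999) - (-0.0243)
= 0.1242

0.1242


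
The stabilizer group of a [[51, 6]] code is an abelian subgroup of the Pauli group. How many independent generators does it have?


For an [[n,k]] stabilizer code:
Number of stabilizer generators = n - k
= 51 - 6
= 45

45


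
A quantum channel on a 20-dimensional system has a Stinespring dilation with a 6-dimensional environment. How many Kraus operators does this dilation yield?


Tracing out the environment in an orthonormal basis {|i>_E} gives Kraus operators K_i = <i|_E U |0>_E.
Number of Kraus operators = dim(H_env) = d_env
= 6

6


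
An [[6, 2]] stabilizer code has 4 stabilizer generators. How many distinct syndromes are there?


Each stabilizer generator gives a binary (+1 or -1) measurement outcome.
With 4 independent generators:
Total syndromes = 2^4
= 16

16


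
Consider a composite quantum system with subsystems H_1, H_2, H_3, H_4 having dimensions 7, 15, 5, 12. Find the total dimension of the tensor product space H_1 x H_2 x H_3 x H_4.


dim(H_1 x H_2 x H_3 x H_4) = 7 * 15 * 5 * 12
= 105 * 5 * 12
= 525 * 12
= 6300

6300


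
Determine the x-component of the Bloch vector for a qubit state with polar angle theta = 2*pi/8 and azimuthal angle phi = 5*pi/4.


theta = 0.7854, phi = 3.9270
r_x = sin(theta)*cos(phi) = 0.7071 * -0.7071
r_x = -0.5000

-0.5000


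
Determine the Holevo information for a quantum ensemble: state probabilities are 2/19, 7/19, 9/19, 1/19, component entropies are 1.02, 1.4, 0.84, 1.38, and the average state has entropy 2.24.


chi = S(rho) - sum_i p_i * S(rho_i)
Weighted entropy = 2/19 * 1.02 + 7/19 * 1.4 + 9/19 * 0.84 + 1/19 * 1.38
= 1.0937
chi = 2.24 - 1.0937
= 1.1463

1.1463


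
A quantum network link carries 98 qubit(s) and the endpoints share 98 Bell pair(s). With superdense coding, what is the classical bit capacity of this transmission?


Superdense coding allows 2 classical bits per shared entangled pair.
98 pair(s) -> 2 * 98 = 196 classical bits

196


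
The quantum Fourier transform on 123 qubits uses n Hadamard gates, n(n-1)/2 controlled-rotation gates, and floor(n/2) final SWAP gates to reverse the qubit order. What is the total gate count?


Hadamard gates: 123
Controlled rotations: n*(n-1)/2 = 123*122/2 = 7503
SWAP gates: floor(n/2) = floor(123/2) = 61
Total = 123 + 7503 + 61
= 7687

7687


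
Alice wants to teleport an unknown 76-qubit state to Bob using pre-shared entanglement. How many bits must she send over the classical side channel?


Quantum teleportation requires 2 classical bits per qubit teleported.
76 qubit(s) -> 2 * 76 = 152 classical bits

152


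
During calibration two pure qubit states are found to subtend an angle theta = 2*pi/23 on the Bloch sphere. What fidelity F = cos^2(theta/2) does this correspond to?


For states separated by angle theta on Bloch sphere:
F = cos^2(theta/2)
theta = 2*pi/23 = 0.2732
theta/2 = 0.1366
cos(theta/2) = 0.9907
F = 0.9815

0.9815


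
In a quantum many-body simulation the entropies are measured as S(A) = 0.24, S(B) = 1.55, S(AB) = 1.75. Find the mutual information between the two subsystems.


I(A:B) = S(A) + S(B) - S(AB)
= 0.24 + 1.55 - 1.75
= 0.0400

0.0400


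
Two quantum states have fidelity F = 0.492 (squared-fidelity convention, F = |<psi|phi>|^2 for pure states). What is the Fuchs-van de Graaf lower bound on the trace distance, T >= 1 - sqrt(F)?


Fuchs-van de Graaf (squared-fidelity convention): 1 - sqrt(F) <= T <= sqrt(1 - F).
Lower bound: T >= 1 - sqrt(F)
sqrt(F) = sqrt(0.492) = 0.7014
T >= 1 - 0.7014
T >= 0.2986

0.2986


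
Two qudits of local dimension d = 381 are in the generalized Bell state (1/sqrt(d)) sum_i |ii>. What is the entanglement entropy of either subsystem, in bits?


For a maximally entangled state in d x d:
S = log2(d) = log2(381)
= 8.5736

8.5736


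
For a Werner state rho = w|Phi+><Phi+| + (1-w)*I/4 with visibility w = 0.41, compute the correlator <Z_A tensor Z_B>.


|Phi+> = (|00> + |11>)/sqrt(2)
For the pure Bell state, <Z_A Z_B> = +1 (Bell-state Pauli correlator).
The maximally-mixed part I/4 has tr(I/4 * P tensor P) = 0 for any traceless Pauli P.
So <Z_A Z_B>_rho = w * (+1) + (1 - w) * 0
= 0.41 * (+1)
= 0.4100

0.4100


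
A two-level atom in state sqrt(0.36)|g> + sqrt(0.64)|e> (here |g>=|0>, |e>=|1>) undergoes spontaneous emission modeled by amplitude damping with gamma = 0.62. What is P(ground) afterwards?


For amplitude damping with parameter gamma on state sqrt(a)|0> + sqrt(b)|1>:
alpha^2 = 0.36, beta^2 = 0.64
P(|0>) = alpha^2 + gamma * beta^2
= 0.36 + 0.62 * 0.64
= 0.36 + 0.3968
= 0.7568

0.7568


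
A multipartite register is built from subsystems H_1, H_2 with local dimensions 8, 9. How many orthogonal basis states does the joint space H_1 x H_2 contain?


dim(H_1 x H_2) = 8 * 9
= 72

72


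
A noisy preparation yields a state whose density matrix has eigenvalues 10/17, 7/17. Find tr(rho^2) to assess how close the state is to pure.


tr(rho^2) = sum of eigenvalues squared
= (10/17)^2 + (7/17)^2
= (100 + 49) / 289
= 149/289
= 0.5156

0.5156


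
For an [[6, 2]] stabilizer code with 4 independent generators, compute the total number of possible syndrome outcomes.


Each stabilizer generator gives a binary (+1 or -1) measurement outcome.
With 4 independent generators:
Total syndromes = 2^4
= 16

16


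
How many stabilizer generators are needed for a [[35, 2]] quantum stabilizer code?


For an [[n,k]] stabilizer code:
Number of stabilizer generators = n - k
= 35 - 2
= 33

33


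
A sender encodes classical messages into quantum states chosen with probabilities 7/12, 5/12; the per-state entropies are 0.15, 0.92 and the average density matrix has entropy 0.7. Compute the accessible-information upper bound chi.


chi = S(rho) - sum_i p_i * S(rho_i)
Weighted entropy = 7/12 * 0.15 + 5/12 * 0.92
= 0.4708
chi = 0.7 - 0.4708
= 0.2292

0.2292


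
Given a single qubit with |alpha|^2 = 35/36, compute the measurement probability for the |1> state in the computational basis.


|alpha|^2 = 35/36 = 0.9722
|beta|^2 = 1 - 35/36 = 1/36 = 0.0278
P(|1>) = |beta|^2 = 0.0278

0.0278


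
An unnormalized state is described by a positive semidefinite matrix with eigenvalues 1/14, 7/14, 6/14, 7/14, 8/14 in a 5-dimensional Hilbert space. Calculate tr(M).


tr(M) = sum of eigenvalues
= 1/14 + 7/14 + 6/14 + 7/14 + 8/14
= 29/14
= 2.0714

2.0714


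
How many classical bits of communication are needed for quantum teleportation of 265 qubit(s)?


Quantum teleportation requires 2 classical bits per qubit teleported.
265 qubit(s) -> 2 * 265 = 530 classical bits

530


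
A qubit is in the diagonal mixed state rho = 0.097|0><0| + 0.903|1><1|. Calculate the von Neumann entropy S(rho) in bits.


S = -p*log2(p) - (1-p)*log2(1-p)
p = 0.0970, 1-p = 0.9030
= -0.0970 * log2(0.0970) - 0.9030 * log2(0.9030)
= -(-0.3265) - (-0.1329)
= 0.4594

0.4594


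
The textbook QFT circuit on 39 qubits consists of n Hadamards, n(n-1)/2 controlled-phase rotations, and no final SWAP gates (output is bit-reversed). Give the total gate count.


Hadamard gates: 39
Controlled rotations: n*(n-1)/2 = 39*38/2 = 741
SWAP gates: 0 (omitted)
Total = 39 + 741
= 780

780


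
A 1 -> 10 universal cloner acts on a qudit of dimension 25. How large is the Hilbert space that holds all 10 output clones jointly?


Output space = H^(tensor 10) where dim(H) = 25
dim = 25^10
= 625 (after 2 factors)
= 15625 (after 3 factors)
= 390625 (after 4 factors)
= 9765625 (after 5 factors)
= 244140625 (after 6 factors)
= 6103515625 (after 7 factors)
= 152587890625 (after 8 factors)
= 3814697265625 (after 9 factors)
= 95367431640625 (after 10 factors)
= 95367431640625

95367431640625


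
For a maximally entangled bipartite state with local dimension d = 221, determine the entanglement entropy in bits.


For a maximally entangled state in d x d:
S = log2(d) = log2(221)
= 7.7879

7.7879


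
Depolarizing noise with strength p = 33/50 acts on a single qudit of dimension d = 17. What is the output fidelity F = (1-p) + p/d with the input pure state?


F = (1-p) + p/d
= (1 - 0.6600) + 0.6600/17
= 0.3400 + 0.0388
= 0.3788

0.3788


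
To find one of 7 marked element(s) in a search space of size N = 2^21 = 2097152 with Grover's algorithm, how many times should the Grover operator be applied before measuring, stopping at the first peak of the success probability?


After j Grover iterations the success probability is P(j) = sin^2((2j+1)*theta), where sin(theta) = sqrt(k/N).
N = 2^21 = 2097152, k = 7
sin(theta) = sqrt(k/N) = 0.001826981146
theta = arcsin(sqrt(k/N)) = 0.001826982162 rad
P(j) reaches its first maximum when (2j+1)*theta is as close as possible to pi/2, i.e. j = round(pi/(4*theta) - 1/2).
pi/(4*theta) - 1/2 = 429.3882
(For comparison, the common estimate pi/4 * sqrt(N/k) = 429.8885; the exact maximiser is used here.)
Optimal iterations = 429

429


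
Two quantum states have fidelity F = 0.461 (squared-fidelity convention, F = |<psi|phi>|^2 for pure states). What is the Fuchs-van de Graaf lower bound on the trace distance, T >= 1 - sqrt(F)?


Fuchs-van de Graaf (squared-fidelity convention): 1 - sqrt(F) <= T <= sqrt(1 - F).
Lower bound: T >= 1 - sqrt(F)
sqrt(F) = sqrt(0.461) = 0.6790
T >= 1 - 0.6790
T >= 0.3210

0.3210


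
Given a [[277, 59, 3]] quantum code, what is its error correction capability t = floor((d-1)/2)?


Code parameters: [[277, 59, 3]], distance d = 3.
Number of correctable errors = floor((d-1)/2)
= floor((3 - 1)/2)
= floor(2/2)
= 1

1


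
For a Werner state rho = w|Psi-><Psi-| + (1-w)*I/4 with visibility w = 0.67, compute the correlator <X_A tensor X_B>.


|Psi-> = (|01> - |10>)/sqrt(2)
For the pure Bell state, <X_A X_B> = -1 (Bell-state Pauli correlator).
The maximally-mixed part I/4 has tr(I/4 * P tensor P) = 0 for any traceless Pauli P.
So <X_A X_B>_rho = w * (-1) + (1 - w) * 0
= 0.67 * (-1)
= -0.6700

-0.6700


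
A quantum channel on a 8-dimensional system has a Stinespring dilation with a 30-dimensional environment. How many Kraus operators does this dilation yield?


Tracing out the environment in an orthonormal basis {|i>_E} gives Kraus operators K_i = <i|_E U |0>_E.
Number of Kraus operators = dim(H_env) = d_env
= 30

30


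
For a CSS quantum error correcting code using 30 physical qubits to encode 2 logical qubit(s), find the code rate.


Code rate R = k/n
= 2/30
= 0.0667

0.0667


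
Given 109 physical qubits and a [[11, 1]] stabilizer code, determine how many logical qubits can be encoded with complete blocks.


Each code block uses 11 physical qubits for 1 logical qubit(s).
Number of complete blocks = floor(109 / 11) = 9
Logical qubits = 9 * 1
= 9

9


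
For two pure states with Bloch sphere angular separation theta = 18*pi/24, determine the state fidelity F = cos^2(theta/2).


For states separated by angle theta on Bloch sphere:
F = cos^2(theta/2)
theta = 18*pi/24 = 2.3562
theta/2 = 1.1781
cos(theta/2) = 0.3827
F = 0.1464

0.1464


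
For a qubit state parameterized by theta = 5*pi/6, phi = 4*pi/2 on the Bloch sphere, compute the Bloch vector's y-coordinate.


theta = 2.6180, phi = 6.2832
r_y = sin(theta)*sin(phi) = 0.5000 * 0.0000
r_y = 0.0000

0.0000


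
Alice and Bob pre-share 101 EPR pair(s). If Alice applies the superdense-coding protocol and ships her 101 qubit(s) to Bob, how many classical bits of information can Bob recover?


Superdense coding allows 2 classical bits per shared entangled pair.
101 pair(s) -> 2 * 101 = 202 classical bits

202


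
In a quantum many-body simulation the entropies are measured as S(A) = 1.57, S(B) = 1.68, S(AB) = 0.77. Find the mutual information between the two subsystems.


I(A:B) = S(A) + S(B) - S(AB)
= 1.57 + 1.68 - 0.77
= 2.4800

2.4800


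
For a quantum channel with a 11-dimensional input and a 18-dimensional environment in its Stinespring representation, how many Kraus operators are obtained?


Tracing out the environment in an orthonormal basis {|i>_E} gives Kraus operators K_i = <i|_E U |0>_E.
Number of Kraus operators = dim(H_env) = d_env
= 18

18


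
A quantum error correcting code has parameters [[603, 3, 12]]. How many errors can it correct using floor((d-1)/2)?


Code parameters: [[603, 3, 12]], distance d = 12.
Number of correctable errors = floor((d-1)/2)
= floor((12 - 1)/2)
= floor(11/2)
= 5

5


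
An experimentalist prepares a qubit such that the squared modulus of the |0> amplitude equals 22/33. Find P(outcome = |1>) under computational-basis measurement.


|alpha|^2 = 22/33 = 0.6667
|beta|^2 = 1 - 22/33 = 11/33 = 0.3333
P(|1>) = |beta|^2 = 0.3333

0.3333


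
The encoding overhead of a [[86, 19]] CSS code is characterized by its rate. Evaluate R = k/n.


Code rate R = k/n
= 19/86
= 0.2209

0.2209


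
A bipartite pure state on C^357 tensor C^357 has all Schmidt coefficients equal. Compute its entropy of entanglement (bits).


For a maximally entangled state in d x d:
S = log2(d) = log2(357)
= 8.4798

8.4798


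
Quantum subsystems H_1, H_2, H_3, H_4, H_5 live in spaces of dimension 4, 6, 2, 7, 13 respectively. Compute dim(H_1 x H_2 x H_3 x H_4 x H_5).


dim(H_1 x H_2 x H_3 x H_4 x H_5) = 4 * 6 * 2 * 7 * 13
= 24 * 2 * 7 * 13
= 48 * 7 * 13
= 336 * 13
= 4368

4368


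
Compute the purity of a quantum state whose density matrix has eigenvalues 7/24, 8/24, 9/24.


tr(rho^2) = sum of eigenvalues squared
= (7/24)^2 + (8/24)^2 + (9/24)^2
= (49 + 64 + 81) / 576
= 194/576
= 0.3368

0.3368


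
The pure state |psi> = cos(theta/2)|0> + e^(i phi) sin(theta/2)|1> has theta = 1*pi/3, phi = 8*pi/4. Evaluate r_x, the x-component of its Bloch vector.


theta = 1.0472, phi = 6.2832
r_x = sin(theta)*cos(phi) = 0.8660 * 1.0000
r_x = 0.8660

0.8660


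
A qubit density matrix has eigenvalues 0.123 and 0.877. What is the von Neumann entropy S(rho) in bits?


S = -p*log2(p) - (1-p)*log2(1-p)
p = 0.1230, 1-p = 0.8770
= -0.1230 * log2(0.1230) - 0.8770 * log2(0.8770)
= -(-0.3719) - (-0.1661)
= 0.5379

0.5379
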